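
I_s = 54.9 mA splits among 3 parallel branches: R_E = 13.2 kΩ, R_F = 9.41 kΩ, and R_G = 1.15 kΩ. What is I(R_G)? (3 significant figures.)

I ≈ 45.4 mA

ΣG = 1/13.2 + 1/9.41 + 1/1.15 = 1.052.
By the current-divider rule, I = I_s · G_k/ΣG = 54.9 × 0.8269 = 45.40 mA.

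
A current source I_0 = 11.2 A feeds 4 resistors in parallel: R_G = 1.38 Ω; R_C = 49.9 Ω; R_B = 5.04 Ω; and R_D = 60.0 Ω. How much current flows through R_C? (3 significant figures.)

I ≈ 0.234 A

Total conductance ΣG = 1/1.38 + 1/49.9 + 1/5.04 + 1/60.0 = 0.9598 (units of 1/Ω).
R_C takes the fraction G_k/ΣG = 0.02004/0.9598 = 0.02088, so I = 11.2 × 0.02088 = 0.2339 A.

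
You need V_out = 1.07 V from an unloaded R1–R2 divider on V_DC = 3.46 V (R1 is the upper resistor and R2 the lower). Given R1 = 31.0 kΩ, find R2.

V_out/V_DC = R2/(R1+R2) = 0.3092.
R2 = R1 · 0.3092/(1 − 0.3092) = 13.88 kΩ.

R2 ≈ 13.9 kΩ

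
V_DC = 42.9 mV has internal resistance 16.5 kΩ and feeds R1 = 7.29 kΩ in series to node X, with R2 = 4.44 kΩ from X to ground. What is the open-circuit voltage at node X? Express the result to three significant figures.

R1' = 16.5 + 7.29 = 23.79 kΩ (source resistance + R1).
Open-circuit (no load on X): V_th = V_DC · R2/(R1' + R2) = 42.9 × 4.44/(23.79 + 4.44) = 6.747 mV.

V_th ≈ 6.75 mV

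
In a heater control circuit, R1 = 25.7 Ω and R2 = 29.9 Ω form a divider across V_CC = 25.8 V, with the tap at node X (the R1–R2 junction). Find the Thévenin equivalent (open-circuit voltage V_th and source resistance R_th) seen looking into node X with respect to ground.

V_th ≈ 13.9 V, R_th ≈ 13.8 Ω

With X open, the divider is unloaded: V_th = 25.8 × 29.9/55.60 = 13.87 V.
With V_CC suppressed (replaced by a short), R_th = R1 ‖ R2 = (25.70 × 29.9)/(25.70 + 29.9) = 13.82 Ω.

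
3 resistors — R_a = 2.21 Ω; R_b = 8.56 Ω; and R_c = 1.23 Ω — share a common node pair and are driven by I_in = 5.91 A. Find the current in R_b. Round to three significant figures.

Conductances: ΣG = 1/2.21 + 1/8.56 + 1/1.23 = 1.382 (1/Ω).
By the current-divider rule, I = I_in · G_k/ΣG = 5.91 × 0.08451 = 0.4995 A.

I ≈ 0.499 A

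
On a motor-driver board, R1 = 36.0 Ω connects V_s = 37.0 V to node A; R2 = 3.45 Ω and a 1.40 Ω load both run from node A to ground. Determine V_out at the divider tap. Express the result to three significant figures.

V_out ≈ 0.996 V

The load sits in parallel with R2, giving an effective lower resistance R2' = R2·R_L/(R2+R_L) = 0.9959 Ω.
Now apply the divider: V_out = 37.0 × 0.02692 = 0.9960 V.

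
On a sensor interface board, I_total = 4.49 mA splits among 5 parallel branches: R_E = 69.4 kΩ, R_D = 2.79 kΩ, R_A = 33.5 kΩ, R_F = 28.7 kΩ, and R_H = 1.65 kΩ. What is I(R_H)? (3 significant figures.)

Conductances: ΣG = 1/69.4 + 1/2.79 + 1/33.5 + 1/28.7 + 1/1.65 = 1.044 (1/kΩ).
Current divider: I(R_H) = I_total · G_k/ΣG = 4.49 × (0.6061/1.044) = 4.49 × 0.5807 = 2.608 mA.

I ≈ 2.61 mA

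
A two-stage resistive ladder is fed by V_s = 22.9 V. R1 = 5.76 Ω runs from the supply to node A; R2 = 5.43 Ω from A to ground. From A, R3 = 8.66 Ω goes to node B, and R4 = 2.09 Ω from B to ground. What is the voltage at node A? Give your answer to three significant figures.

V_A ≈ 8.82 V

The second stage (R3 + R4 = 10.75 Ω) loads node A in parallel with R2.
Effective lower resistance at A: R2 ‖ 10.75 = 3.608 Ω.
First divider: V_A = V_s · 3.608/(5.76 + 3.608) = 8.819 V.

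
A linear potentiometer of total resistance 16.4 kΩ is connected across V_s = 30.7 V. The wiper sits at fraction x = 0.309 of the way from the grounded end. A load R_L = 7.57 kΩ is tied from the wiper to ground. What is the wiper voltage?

V_out ≈ 6.49 V

Split the track: R_lower = x·R_p = 5.068 kΩ, R_upper = (1−x)·R_p = 11.33 kΩ.
(x·R_p) ‖ R_L = 3.036 kΩ.
Then V_out = V_s · 3.036/(11.33 + 3.036) = 6.486 V.
(Unloaded: V_out = x·V_s = 9.49 V.)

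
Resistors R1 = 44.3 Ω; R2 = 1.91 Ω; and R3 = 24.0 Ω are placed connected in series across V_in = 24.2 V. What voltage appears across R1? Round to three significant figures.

Total series resistance ΣR = 44.3 + 1.91 + 24.0 = 70.21 Ω.
By the voltage-divider rule, V = 24.2 × 44.30/70.21 = 15.27 V.

V ≈ 15.3 V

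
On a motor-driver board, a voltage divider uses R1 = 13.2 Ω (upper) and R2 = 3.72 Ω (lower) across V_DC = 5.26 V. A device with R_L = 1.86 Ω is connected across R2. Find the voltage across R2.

R2 ‖ R_L = (3.72 × 1.86)/(3.72 + 1.86) = 1.240 Ω.
Now apply the divider: V_out = 5.26 × 0.08587 = 0.4517 V.
(Unloaded it would be 1.16 V; the load pulls it down.)

V_out ≈ 0.452 V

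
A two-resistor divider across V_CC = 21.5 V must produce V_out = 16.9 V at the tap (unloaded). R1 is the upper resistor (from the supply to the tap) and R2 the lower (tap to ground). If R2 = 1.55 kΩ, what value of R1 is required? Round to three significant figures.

The divider ratio is R2/(R1+R2) = 16.9/21.5 = 0.7860.
So R1 = R2 · (V_CC/V_out − 1) = 1.55 × (21.5/16.9 − 1) = 1.55 × 0.2722 = 0.4219 kΩ.

R1 ≈ 0.422 kΩ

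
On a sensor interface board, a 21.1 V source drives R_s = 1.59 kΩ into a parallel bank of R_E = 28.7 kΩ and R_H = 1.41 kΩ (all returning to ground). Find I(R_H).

Parallel bank: R_p = 1/(1/28.7 + 1/1.41) = 1.344 kΩ.
Node voltage V_A = V_s · R_p/(R_s + R_p) = 21.1 × 0.4581 = 9.665 V.
Branch current I = V_A/R_H = 9.665/1.41 = 6.855 mA.

I ≈ 6.85 mA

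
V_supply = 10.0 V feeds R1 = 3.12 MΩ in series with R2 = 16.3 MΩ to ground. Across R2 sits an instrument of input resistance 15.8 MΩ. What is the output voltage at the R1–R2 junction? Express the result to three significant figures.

The load sits in parallel with R2, giving an effective lower resistance R2' = R2·R_L/(R2+R_L) = 8.023 MΩ.
Then V_out = V_supply · R2'/(R1 + R2') = 10.0 × 8.023/11.14 = 7.200 V.

V_out ≈ 7.20 V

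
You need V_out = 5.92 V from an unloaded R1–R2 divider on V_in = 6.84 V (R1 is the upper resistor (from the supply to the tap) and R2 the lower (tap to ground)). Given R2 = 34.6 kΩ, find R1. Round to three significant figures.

R1 ≈ 5.38 kΩ

V_out/V_in = R2/(R1+R2) = 0.8655.
R1 = R2·(1/k − 1) = 34.6 × 0.1554 = 5.377 kΩ.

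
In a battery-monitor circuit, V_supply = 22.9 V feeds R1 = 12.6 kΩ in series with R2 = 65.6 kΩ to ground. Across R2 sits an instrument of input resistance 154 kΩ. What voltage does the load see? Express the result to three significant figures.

The load sits in parallel with R2, giving an effective lower resistance R2' = R2·R_L/(R2+R_L) = 46.00 kΩ.
Now apply the divider: V_out = 22.9 × 0.7850 = 17.98 V.

V_out ≈ 18.0 V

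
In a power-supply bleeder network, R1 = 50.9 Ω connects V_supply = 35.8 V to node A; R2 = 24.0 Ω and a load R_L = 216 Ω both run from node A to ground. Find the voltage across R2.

V_out ≈ 10.7 V

First combine the lower leg with the load: R2 ‖ R_L = 21.60 Ω.
Then V_out = V_supply · R2'/(R1 + R2') = 35.8 × 21.60/72.50 = 10.67 V.
(Unloaded it would be 11.5 V; the load pulls it down.)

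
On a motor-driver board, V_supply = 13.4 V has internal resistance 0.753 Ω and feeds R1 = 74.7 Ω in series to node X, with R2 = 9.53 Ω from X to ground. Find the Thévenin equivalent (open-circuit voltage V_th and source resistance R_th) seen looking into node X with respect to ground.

V_th ≈ 1.50 V, R_th ≈ 8.46 Ω

R1' = 0.753 + 74.7 = 75.45 Ω (source resistance + R1).
With X open, the divider is unloaded: V_th = 13.4 × 9.53/84.98 = 1.503 V.
With V_supply suppressed (replaced by a short), R_th = R1' ‖ R2 = (75.45 × 9.53)/(75.45 + 9.53) = 8.461 Ω.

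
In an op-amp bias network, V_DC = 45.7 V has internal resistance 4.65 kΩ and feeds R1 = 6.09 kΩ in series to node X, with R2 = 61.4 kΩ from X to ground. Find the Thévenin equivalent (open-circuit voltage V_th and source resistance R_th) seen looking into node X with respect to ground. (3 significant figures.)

R1' = 4.65 + 6.09 = 10.74 kΩ (source resistance + R1).
With X open, the divider is unloaded: V_th = 45.7 × 61.4/72.14 = 38.90 V.
With V_DC suppressed (replaced by a short), R_th = R1' ‖ R2 = (10.74 × 61.4)/(10.74 + 61.4) = 9.141 kΩ.

V_th ≈ 38.9 V, R_th ≈ 9.14 kΩ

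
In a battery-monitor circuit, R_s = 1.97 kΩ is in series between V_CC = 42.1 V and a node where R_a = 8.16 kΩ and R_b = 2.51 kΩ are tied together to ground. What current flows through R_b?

Combine the parallel branches: R_p = (1/8.16 + 1/2.51)⁻¹ = 1.920 kΩ.
V_A = 42.1 × 1.920/3.890 = 20.78 V.
I(R_b) = V_A / R_b = 20.78/2.51 = 8.278 mA.

I ≈ 8.28 mA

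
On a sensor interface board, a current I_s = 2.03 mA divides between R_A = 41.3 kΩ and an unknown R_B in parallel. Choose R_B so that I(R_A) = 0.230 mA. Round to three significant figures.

R_B ≈ 5.28 kΩ

The fraction through R_A equals R_B/(R_A+R_B).
0.230/2.03 = R_B/(R_A + R_B) → R_B = R_A · (0.1133)/(1 − 0.1133) = 41.3 × 0.1278 = 5.277 kΩ.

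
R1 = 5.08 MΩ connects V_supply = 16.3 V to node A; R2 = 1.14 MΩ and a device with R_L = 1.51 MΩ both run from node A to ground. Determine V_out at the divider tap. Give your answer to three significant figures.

V_out ≈ 1.85 V

R2 ‖ R_L = (1.14 × 1.51)/(1.14 + 1.51) = 0.6496 MΩ.
Now apply the divider: V_out = 16.3 × 0.1134 = 1.848 V.
(Unloaded it would be 2.99 V; the load pulls it down.)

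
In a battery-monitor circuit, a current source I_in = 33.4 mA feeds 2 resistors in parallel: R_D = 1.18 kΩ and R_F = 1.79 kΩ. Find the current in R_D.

Two-branch current divider: I_k = I_in · R_other/(R_1 + R_2).
So I = 33.4 × 1.79/2.970 = 20.13 mA.

I ≈ 20.1 mA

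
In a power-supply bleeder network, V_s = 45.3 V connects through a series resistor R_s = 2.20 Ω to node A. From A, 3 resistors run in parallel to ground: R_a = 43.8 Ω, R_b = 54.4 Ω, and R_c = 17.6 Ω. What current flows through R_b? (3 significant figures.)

I ≈ 0.685 A

Parallel bank: R_p = 1/(1/43.8 + 1/54.4 + 1/17.6) = 10.20 Ω.
V_A = 45.3 × 10.20/12.40 = 37.26 V.
Branch current I = V_A/R_b = 37.26/54.4 = 0.6850 A.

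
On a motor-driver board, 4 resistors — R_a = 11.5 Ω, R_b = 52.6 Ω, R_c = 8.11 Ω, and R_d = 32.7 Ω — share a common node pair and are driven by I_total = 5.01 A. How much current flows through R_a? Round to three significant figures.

ΣG = 1/11.5 + 1/52.6 + 1/8.11 + 1/32.7 = 0.2599.
Current divider: I(R_a) = I_total · G_k/ΣG = 5.01 × (0.08696/0.2599) = 5.01 × 0.3346 = 1.677 A.

I ≈ 1.68 A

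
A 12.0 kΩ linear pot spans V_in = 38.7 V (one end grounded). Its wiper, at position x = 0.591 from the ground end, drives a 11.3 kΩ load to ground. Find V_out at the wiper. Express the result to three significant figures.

V_out ≈ 18.2 V

Split the track: R_lower = x·R_p = 7.092 kΩ, R_upper = (1−x)·R_p = 4.908 kΩ.
R_L loads the lower segment: effective lower R = 4.357 kΩ.
Loaded-divider output: V_out = 38.7 × 0.4703 = 18.20 V.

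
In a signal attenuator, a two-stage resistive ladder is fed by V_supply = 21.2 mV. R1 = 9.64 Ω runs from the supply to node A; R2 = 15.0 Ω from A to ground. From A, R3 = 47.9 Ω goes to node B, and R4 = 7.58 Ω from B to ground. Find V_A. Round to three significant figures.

Looking into the second stage from A: R3 + R4 = 55.48 Ω appears in parallel with R2.
R2 ‖ (R3+R4) = 11.81 Ω.
So V_A = 21.2 × 0.5505 = 11.67 mV.

V_A ≈ 11.7 mV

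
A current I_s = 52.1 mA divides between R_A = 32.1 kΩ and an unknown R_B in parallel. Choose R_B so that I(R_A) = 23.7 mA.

R_B ≈ 26.8 kΩ

In a two-way split, I_A/I_s = R_B/(R_A + R_B).
With f = 0.4549, R_B = R_A · f/(1−f) = 32.1 × 0.8345 = 26.79 kΩ.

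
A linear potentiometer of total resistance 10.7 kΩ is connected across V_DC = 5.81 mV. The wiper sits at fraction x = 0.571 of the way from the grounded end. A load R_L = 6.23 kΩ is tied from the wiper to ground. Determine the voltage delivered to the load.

Split the track: R_lower = x·R_p = 6.110 kΩ, R_upper = (1−x)·R_p = 4.590 kΩ.
(x·R_p) ‖ R_L = 3.085 kΩ.
V_out = 5.81 × 3.085/(4.590 + 3.085) = 2.335 mV.
(Unloaded: V_out = x·V_DC = 3.32 mV.)

V_out ≈ 2.34 mV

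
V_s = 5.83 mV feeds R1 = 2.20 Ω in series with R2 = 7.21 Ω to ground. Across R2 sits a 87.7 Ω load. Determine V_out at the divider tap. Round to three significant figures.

V_out ≈ 4.38 mV

R2 ‖ R_L = (7.21 × 87.7)/(7.21 + 87.7) = 6.662 Ω.
Then V_out = V_s · R2'/(R1 + R2') = 5.83 × 6.662/8.862 = 4.383 mV.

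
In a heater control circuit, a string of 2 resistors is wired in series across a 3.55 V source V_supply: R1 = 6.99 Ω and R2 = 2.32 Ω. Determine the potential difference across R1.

Total series resistance ΣR = 6.99 + 2.32 = 9.310 Ω.
V = V_supply · R/ΣR = 3.55 × 0.7508 = 2.665 V.

V ≈ 2.67 V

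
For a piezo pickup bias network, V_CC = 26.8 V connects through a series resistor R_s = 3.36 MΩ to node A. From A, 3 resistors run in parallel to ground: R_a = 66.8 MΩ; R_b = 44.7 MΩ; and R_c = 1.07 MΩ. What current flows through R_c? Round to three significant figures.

Combine the parallel branches: R_p = (1/66.8 + 1/44.7 + 1/1.07)⁻¹ = 1.029 MΩ.
V_A = 26.8 × 1.029/4.389 = 6.283 V.
Branch current I = V_A/R_c = 6.283/1.07 = 5.872 µA.
(Equivalently: I_total = 6.106 µA, then current-divider fraction G_k/ΣG = 0.9616.)

I ≈ 5.87 µA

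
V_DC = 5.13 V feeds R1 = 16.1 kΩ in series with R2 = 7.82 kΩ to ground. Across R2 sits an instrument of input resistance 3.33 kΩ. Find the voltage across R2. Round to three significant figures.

V_out ≈ 0.650 V

The load sits in parallel with R2, giving an effective lower resistance R2' = R2·R_L/(R2+R_L) = 2.335 kΩ.
Now apply the divider: V_out = 5.13 × 0.1267 = 0.6499 V.
(Unloaded it would be 1.68 V; the load pulls it down.)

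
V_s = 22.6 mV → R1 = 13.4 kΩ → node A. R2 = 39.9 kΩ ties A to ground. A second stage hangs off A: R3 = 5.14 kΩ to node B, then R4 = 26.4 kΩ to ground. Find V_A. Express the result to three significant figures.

Node A sees R2 in parallel with the series input of stage 2, R3 + R4 = 31.54 kΩ.
R2 ‖ (R3+R4) = 17.62 kΩ.
First divider: V_A = V_s · 17.62/(13.4 + 17.62) = 12.84 mV.

V_A ≈ 12.8 mV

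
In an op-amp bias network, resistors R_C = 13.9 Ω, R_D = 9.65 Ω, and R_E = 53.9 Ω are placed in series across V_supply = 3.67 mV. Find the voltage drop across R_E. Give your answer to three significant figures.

V ≈ 2.55 mV

ΣR = 13.9 + 9.65 + 53.9 = 77.45 Ω.
V = V_supply · R/ΣR = 3.67 × 0.6959 = 2.554 mV.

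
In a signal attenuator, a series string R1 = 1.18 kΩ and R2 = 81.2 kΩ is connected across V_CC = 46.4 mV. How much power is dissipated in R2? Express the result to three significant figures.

ΣR = 82.38 kΩ → I = 46.4/82.38 = 0.5632 µA.
V(R2) = I·R = 45.74 mV; P = V·I = 45.74 × 0.5632 = 25.76 nW.

P ≈ 25.8 nW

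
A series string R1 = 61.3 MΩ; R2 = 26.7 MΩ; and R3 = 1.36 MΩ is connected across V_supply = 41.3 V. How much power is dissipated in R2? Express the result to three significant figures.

P ≈ 5.70 µW

Series current I = V_supply/ΣR = 41.3/89.36 = 0.4622 µA.
P(R2) = I²·R2 = (0.4622)² × 26.7 = 5.703 µW.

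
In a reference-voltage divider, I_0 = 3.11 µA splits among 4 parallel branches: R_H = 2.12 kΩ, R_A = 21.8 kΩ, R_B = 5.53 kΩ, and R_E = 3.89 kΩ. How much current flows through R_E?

Conductances: ΣG = 1/2.12 + 1/21.8 + 1/5.53 + 1/3.89 = 0.9555 (1/kΩ).
R_E takes the fraction G_k/ΣG = 0.2571/0.9555 = 0.2690, so I = 3.11 × 0.2690 = 0.8367 µA.

I ≈ 0.837 µA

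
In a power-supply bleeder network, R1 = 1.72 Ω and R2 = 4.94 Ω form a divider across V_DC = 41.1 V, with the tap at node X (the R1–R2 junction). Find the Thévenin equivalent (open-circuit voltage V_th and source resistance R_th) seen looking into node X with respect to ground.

V_th ≈ 30.5 V, R_th ≈ 1.28 Ω

With X open, the divider is unloaded: V_th = 41.1 × 4.94/6.660 = 30.49 V.
Zeroing V_DC shorts the top of R1 to ground, so R_th = R1 ‖ R2 = 1.276 Ω.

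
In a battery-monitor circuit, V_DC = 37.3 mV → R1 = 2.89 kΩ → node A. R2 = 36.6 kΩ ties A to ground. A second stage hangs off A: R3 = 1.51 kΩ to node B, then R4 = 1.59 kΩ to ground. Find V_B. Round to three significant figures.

V_B ≈ 9.51 mV

Node A sees R2 in parallel with the series input of stage 2, R3 + R4 = 3.100 kΩ.
R2 ‖ (R3+R4) = 2.858 kΩ.
So V_A = 37.3 × 0.4972 = 18.55 mV.
Stage 2 is unloaded, so V_B = V_A · R4/(R3+R4) = 18.55 × 1.59/3.100 = 9.512 mV.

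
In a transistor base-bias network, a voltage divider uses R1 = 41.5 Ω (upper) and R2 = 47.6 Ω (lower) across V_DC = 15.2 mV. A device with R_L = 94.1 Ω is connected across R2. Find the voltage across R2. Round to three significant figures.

R2 ‖ R_L = (47.6 × 94.1)/(47.6 + 94.1) = 31.61 Ω.
Voltage divider with the loaded lower leg: V_out = 15.2 × 31.61/(41.5 + 31.61) = 15.2 × 0.4324 = 6.572 mV.
(Unloaded it would be 8.12 mV; the load pulls it down.)

V_out ≈ 6.57 mV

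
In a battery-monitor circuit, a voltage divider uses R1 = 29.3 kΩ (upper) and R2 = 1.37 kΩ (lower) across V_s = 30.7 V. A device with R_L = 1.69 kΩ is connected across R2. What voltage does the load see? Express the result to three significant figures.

The load sits in parallel with R2, giving an effective lower resistance R2' = R2·R_L/(R2+R_L) = 0.7566 kΩ.
Now apply the divider: V_out = 30.7 × 0.02517 = 0.7728 V.
(Unloaded it would be 1.37 V; the load pulls it down.)

V_out ≈ 0.773 V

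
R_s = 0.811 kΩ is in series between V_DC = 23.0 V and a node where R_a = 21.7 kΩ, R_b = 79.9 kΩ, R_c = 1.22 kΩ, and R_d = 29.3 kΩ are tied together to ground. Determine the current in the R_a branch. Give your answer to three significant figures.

I ≈ 0.609 mA

Parallel bank: R_p = 1/(1/21.7 + 1/79.9 + 1/1.22 + 1/29.3) = 1.096 kΩ.
V_A by voltage divider: V_A = 23.0 × 1.096/(0.811 + 1.096) = 13.22 V.
I(R_a) = V_A / R_a = 13.22/21.7 = 0.6092 mA.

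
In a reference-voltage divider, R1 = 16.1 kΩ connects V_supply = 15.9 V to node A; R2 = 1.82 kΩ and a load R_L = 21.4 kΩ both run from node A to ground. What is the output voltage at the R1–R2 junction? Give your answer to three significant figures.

First combine the lower leg with the load: R2 ‖ R_L = 1.677 kΩ.
Now apply the divider: V_out = 15.9 × 0.09435 = 1.500 V.
(Unloaded it would be 1.61 V; the load pulls it down.)

V_out ≈ 1.50 V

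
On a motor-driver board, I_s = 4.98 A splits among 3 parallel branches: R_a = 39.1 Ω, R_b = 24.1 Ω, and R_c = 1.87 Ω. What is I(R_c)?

I ≈ 4.43 A

ΣG = 1/39.1 + 1/24.1 + 1/1.87 = 0.6018.
R_c takes the fraction G_k/ΣG = 0.5348/0.6018 = 0.8886, so I = 4.98 × 0.8886 = 4.425 A.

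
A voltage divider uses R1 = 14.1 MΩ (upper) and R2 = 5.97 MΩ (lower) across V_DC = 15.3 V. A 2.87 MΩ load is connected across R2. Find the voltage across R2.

V_out ≈ 1.85 V

R2 ‖ R_L = (5.97 × 2.87)/(5.97 + 2.87) = 1.938 MΩ.
Then V_out = V_DC · R2'/(R1 + R2') = 15.3 × 1.938/16.04 = 1.849 V.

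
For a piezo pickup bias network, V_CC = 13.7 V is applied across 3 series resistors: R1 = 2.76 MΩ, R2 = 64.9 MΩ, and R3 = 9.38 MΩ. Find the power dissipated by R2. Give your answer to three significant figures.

P ≈ 2.05 µW

ΣR = 77.04 MΩ → I = 13.7/77.04 = 0.1778 µA.
P(R2) = I²·R2 = (0.1778)² × 64.9 = 2.052 µW.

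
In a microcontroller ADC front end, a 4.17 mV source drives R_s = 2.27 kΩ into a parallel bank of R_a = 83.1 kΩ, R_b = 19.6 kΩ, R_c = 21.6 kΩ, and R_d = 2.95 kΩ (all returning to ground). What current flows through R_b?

Equivalent of the parallel group: R_p = 2.230 kΩ.
V_A by voltage divider: V_A = 4.17 × 2.230/(2.27 + 2.230) = 2.067 mV.
I(R_b) = V_A / R_b = 2.067/19.6 = 0.1054 µA.

I ≈ 0.105 µA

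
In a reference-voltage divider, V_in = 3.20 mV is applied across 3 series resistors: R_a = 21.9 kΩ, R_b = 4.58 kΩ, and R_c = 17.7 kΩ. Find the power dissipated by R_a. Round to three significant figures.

P ≈ 0.115 nW

ΣR = 44.18 kΩ → I = 3.20/44.18 = 0.07243 µA.
P = I²R = 0.005246 × 21.9 = 0.1149 nW.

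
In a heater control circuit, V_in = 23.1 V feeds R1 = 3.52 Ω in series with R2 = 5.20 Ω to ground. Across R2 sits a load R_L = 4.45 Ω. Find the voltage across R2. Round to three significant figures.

First combine the lower leg with the load: R2 ‖ R_L = 2.398 Ω.
Now apply the divider: V_out = 23.1 × 0.4052 = 9.360 V.

V_out ≈ 9.36 V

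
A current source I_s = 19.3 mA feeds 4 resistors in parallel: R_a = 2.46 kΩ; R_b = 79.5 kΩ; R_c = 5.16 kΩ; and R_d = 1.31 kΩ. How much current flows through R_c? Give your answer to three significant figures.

ΣG = 1/2.46 + 1/79.5 + 1/5.16 + 1/1.31 = 1.376.
By the current-divider rule, I = I_s · G_k/ΣG = 19.3 × 0.1408 = 2.718 mA.

I ≈ 2.72 mA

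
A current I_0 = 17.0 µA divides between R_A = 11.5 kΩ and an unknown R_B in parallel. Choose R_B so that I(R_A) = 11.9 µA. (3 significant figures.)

Two-branch current divider: I_A = I_0 · R_B/(R_A + R_B).
11.9/17.0 = R_B/(R_A + R_B) → R_B = R_A · (0.7000)/(1 − 0.7000) = 11.5 × 2.333 = 26.83 kΩ.

R_B ≈ 26.8 kΩ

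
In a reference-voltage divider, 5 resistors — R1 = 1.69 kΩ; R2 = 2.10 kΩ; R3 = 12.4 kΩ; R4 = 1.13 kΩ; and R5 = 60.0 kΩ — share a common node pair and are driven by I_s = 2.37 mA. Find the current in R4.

I ≈ 1.02 mA

Conductances: ΣG = 1/1.69 + 1/2.10 + 1/12.4 + 1/1.13 + 1/60.0 = 2.050 (1/kΩ).
Current divider: I(R4) = I_s · G_k/ΣG = 2.37 × (0.8850/2.050) = 2.37 × 0.4316 = 1.023 mA.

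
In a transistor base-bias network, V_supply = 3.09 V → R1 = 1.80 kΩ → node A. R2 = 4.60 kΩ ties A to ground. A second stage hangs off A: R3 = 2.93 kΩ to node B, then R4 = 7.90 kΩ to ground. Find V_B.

V_B ≈ 1.45 V

Looking into the second stage from A: R3 + R4 = 10.83 kΩ appears in parallel with R2.
Effective lower resistance at A: R2 ‖ 10.83 = 3.229 kΩ.
V_A = 3.09 × 3.229/(1.80 + 3.229) = 1.984 V.
Stage 2 is unloaded, so V_B = V_A · R4/(R3+R4) = 1.984 × 7.90/10.83 = 1.447 V.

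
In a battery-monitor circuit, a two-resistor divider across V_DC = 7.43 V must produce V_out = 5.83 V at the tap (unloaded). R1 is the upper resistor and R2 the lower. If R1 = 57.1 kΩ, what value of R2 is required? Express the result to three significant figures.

R2 ≈ 208 kΩ

Required fraction k = V_out/V_DC = 0.7847.
So R2 = R1 · V_out/(V_DC − V_out) = 57.1 × 5.83/(7.43 − 5.83) = 57.1 × 3.644 = 208.1 kΩ.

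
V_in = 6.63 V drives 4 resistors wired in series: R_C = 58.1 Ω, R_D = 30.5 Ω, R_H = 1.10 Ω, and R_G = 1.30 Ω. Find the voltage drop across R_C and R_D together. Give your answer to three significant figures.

Series total: ΣR = 58.1 + 30.5 + 1.10 + 1.30 = 91.00 Ω.
R_{R_C..R_D} = 58.1 + 30.5 = 88.60 Ω.
By the voltage-divider rule, V = 6.63 × 88.60/91.00 = 6.455 V.

V ≈ 6.46 V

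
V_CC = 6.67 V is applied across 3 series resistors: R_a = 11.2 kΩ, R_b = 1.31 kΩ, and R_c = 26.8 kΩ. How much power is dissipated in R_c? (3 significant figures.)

Series current I = V_CC/ΣR = 6.67/39.31 = 0.1697 mA.
P = I²R = 0.02879 × 26.8 = 0.7716 mW.

P ≈ 0.772 mW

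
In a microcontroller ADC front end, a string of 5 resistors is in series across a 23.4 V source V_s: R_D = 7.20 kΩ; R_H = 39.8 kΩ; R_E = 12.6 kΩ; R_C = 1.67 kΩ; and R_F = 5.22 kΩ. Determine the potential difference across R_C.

V ≈ 0.588 V

Total series resistance ΣR = 7.20 + 39.8 + 12.6 + 1.67 + 5.22 = 66.49 kΩ.
By the voltage-divider rule, V = 23.4 × 1.670/66.49 = 0.5877 V.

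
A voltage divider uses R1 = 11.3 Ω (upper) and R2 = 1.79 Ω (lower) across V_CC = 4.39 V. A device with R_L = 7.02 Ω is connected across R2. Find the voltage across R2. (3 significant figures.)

First combine the lower leg with the load: R2 ‖ R_L = 1.426 Ω.
Voltage divider with the loaded lower leg: V_out = 4.39 × 1.426/(11.3 + 1.426) = 4.39 × 0.1121 = 0.4920 V.
(Unloaded it would be 0.600 V; the load pulls it down.)

V_out ≈ 0.492 V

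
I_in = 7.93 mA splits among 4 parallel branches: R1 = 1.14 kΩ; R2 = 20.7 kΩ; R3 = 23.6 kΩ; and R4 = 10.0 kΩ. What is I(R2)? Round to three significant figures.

Conductances: ΣG = 1/1.14 + 1/20.7 + 1/23.6 + 1/10.0 = 1.068 (1/kΩ).
Current divider: I(R2) = I_in · G_k/ΣG = 7.93 × (0.04831/1.068) = 7.93 × 0.04524 = 0.3587 mA.

I ≈ 0.359 mA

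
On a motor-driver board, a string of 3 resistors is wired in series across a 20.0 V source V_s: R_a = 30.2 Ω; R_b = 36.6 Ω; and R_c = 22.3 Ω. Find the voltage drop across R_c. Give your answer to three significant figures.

V ≈ 5.01 V

ΣR = 30.2 + 36.6 + 22.3 = 89.10 Ω.
By the voltage-divider rule, V = 20.0 × 22.30/89.10 = 5.006 V.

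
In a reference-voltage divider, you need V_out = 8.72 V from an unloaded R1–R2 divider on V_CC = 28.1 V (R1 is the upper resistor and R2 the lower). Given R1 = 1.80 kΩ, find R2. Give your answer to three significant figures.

R2 ≈ 0.810 kΩ

V_out/V_CC = R2/(R1+R2) = 0.3103.
So R2 = R1 · V_out/(V_CC − V_out) = 1.80 × 8.72/(28.1 − 8.72) = 1.80 × 0.4499 = 0.8099 kΩ.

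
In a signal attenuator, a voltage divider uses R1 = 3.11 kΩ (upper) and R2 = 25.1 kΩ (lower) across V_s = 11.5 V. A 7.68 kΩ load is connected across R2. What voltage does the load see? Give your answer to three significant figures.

First combine the lower leg with the load: R2 ‖ R_L = 5.881 kΩ.
Now apply the divider: V_out = 11.5 × 0.6541 = 7.522 V.

V_out ≈ 7.52 V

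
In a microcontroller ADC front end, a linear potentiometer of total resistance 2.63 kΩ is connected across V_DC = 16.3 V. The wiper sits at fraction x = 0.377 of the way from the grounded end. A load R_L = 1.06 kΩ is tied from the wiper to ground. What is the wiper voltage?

Split the track: R_lower = x·R_p = 0.9915 kΩ, R_upper = (1−x)·R_p = 1.638 kΩ.
(x·R_p) ‖ R_L = 0.5123 kΩ.
Then V_out = V_DC · 0.5123/(1.638 + 0.5123) = 3.883 V.

V_out ≈ 3.88 V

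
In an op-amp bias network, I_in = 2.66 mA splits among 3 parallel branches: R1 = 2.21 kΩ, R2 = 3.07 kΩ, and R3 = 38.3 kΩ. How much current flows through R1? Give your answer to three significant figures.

I ≈ 1.50 mA

Total conductance ΣG = 1/2.21 + 1/3.07 + 1/38.3 = 0.8043 (units of 1/kΩ).
R1 takes the fraction G_k/ΣG = 0.4525/0.8043 = 0.5626, so I = 2.66 × 0.5626 = 1.496 mA.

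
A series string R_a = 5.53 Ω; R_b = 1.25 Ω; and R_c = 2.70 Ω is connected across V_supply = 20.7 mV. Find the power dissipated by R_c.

P ≈ 12.9 µW

ΣR = 9.480 Ω → I = 20.7/9.480 = 2.184 mA.
P(R_c) = I²·R_c = (2.184)² × 2.70 = 12.87 µW.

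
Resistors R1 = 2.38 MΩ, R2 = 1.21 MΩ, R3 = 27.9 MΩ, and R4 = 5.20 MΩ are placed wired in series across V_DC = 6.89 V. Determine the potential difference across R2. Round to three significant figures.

V ≈ 0.227 V

ΣR = 2.38 + 1.21 + 27.9 + 5.20 = 36.69 MΩ.
V = V_DC · R/ΣR = 6.89 × 0.03298 = 0.2272 V.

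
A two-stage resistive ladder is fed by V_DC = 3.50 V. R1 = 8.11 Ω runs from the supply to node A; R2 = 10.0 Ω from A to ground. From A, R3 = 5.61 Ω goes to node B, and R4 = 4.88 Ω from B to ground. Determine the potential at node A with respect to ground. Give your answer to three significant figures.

Looking into the second stage from A: R3 + R4 = 10.49 Ω appears in parallel with R2.
Effective lower resistance at A: R2 ‖ 10.49 = 5.120 Ω.
So V_A = 3.50 × 0.3870 = 1.354 V.

V_A ≈ 1.35 V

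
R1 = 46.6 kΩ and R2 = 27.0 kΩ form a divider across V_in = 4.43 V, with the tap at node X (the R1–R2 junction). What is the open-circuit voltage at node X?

V_th ≈ 1.63 V

With X open, the divider is unloaded: V_th = 4.43 × 27.0/73.60 = 1.625 V.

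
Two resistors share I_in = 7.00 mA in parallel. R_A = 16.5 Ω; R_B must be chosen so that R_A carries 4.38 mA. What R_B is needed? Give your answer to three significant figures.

Two-branch current divider: I_A = I_in · R_B/(R_A + R_B).
4.38/7.00 = R_B/(R_A + R_B) → R_B = R_A · (0.6257)/(1 − 0.6257) = 16.5 × 1.672 = 27.58 Ω.

R_B ≈ 27.6 Ω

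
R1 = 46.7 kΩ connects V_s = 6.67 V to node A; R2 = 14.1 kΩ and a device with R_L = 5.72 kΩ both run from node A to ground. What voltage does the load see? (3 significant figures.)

V_out ≈ 0.535 V

R2 ‖ R_L = (14.1 × 5.72)/(14.1 + 5.72) = 4.069 kΩ.
Now apply the divider: V_out = 6.67 × 0.08015 = 0.5346 V.
(Unloaded it would be 1.55 V; the load pulls it down.)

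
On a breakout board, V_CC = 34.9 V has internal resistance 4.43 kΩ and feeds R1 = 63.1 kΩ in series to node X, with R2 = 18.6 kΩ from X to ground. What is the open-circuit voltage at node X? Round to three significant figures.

V_th ≈ 7.54 V

R1' = 4.43 + 63.1 = 67.53 kΩ (source resistance + R1).
V_th is the unloaded tap voltage: V_CC · R2/(R1'+R2) = 34.9 × 0.2160 = 7.537 V.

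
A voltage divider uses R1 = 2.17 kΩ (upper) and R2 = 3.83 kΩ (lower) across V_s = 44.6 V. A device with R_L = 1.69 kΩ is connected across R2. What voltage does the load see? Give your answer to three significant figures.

V_out ≈ 15.6 V

The load sits in parallel with R2, giving an effective lower resistance R2' = R2·R_L/(R2+R_L) = 1.173 kΩ.
Now apply the divider: V_out = 44.6 × 0.3508 = 15.65 V.
(Unloaded it would be 28.5 V; the load pulls it down.)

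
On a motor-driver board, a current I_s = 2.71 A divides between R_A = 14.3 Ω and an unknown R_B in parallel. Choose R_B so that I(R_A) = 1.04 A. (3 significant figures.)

Two-branch current divider: I_A = I_s · R_B/(R_A + R_B).
With f = 0.3838, R_B = R_A · f/(1−f) = 14.3 × 0.6228 = 8.905 Ω.

R_B ≈ 8.91 Ω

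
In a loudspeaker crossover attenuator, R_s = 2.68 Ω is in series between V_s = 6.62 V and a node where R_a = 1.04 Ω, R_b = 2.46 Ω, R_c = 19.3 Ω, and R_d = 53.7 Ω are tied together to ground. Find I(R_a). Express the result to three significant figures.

I ≈ 1.31 A

Equivalent of the parallel group: R_p = 0.6952 Ω.
Node voltage V_A = V_s · R_p/(R_s + R_p) = 6.62 × 0.2060 = 1.364 V.
Branch current I = V_A/R_a = 1.364/1.04 = 1.311 A.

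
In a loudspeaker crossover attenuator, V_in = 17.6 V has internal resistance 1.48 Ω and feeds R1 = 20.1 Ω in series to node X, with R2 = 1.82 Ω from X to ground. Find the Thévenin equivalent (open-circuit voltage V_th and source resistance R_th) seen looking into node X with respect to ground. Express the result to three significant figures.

V_th ≈ 1.37 V, R_th ≈ 1.68 Ω

R1' = 1.48 + 20.1 = 21.58 Ω (source resistance + R1).
Open-circuit (no load on X): V_th = V_in · R2/(R1' + R2) = 17.6 × 1.82/(21.58 + 1.82) = 1.369 V.
Looking into X with the source shorted: R_th = R1'·R2/(R1'+R2) = 21.58 × 1.82/23.40 = 1.678 Ω.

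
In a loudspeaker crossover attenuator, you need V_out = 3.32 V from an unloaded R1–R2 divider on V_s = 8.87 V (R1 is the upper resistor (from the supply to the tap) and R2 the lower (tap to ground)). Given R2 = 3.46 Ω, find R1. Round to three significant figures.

R1 ≈ 5.78 Ω

Required fraction k = V_out/V_s = 0.3743.
So R1 = R2 · (V_s/V_out − 1) = 3.46 × (8.87/3.32 − 1) = 3.46 × 1.672 = 5.784 Ω.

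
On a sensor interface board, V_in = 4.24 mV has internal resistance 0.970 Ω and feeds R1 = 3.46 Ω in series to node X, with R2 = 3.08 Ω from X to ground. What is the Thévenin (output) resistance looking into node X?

R_th ≈ 1.82 Ω

R1' = 0.970 + 3.46 = 4.430 Ω (source resistance + R1).
Looking into X with the source shorted: R_th = R1'·R2/(R1'+R2) = 4.430 × 3.08/7.510 = 1.817 Ω.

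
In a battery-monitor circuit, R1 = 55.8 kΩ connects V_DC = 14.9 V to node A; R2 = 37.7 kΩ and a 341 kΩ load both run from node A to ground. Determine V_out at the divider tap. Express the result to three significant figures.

R2 ‖ R_L = (37.7 × 341)/(37.7 + 341) = 33.95 kΩ.
Then V_out = V_DC · R2'/(R1 + R2') = 14.9 × 33.95/89.75 = 5.636 V.

V_out ≈ 5.64 V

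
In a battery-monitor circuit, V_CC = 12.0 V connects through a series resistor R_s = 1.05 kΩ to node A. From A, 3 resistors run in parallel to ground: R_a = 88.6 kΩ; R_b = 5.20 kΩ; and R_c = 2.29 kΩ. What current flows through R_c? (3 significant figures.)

I ≈ 3.13 mA

Combine the parallel branches: R_p = (1/88.6 + 1/5.20 + 1/2.29)⁻¹ = 1.562 kΩ.
V_A = 12.0 × 1.562/2.612 = 7.176 V.
I(R_c) = V_A / R_c = 7.176/2.29 = 3.134 mA.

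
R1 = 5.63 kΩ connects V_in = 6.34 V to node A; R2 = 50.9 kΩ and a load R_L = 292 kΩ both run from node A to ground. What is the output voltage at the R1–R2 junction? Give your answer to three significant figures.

V_out ≈ 5.61 V

First combine the lower leg with the load: R2 ‖ R_L = 43.34 kΩ.
Now apply the divider: V_out = 6.34 × 0.8850 = 5.611 V.
(Unloaded it would be 5.71 V; the load pulls it down.)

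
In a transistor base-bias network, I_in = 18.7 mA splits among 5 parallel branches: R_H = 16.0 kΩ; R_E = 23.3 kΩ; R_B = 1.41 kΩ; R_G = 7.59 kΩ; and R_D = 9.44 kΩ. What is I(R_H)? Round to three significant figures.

I ≈ 1.11 mA

Total conductance ΣG = 1/16.0 + 1/23.3 + 1/1.41 + 1/7.59 + 1/9.44 = 1.052 (units of 1/kΩ).
Current divider: I(R_H) = I_in · G_k/ΣG = 18.7 × (0.06250/1.052) = 18.7 × 0.05939 = 1.111 mA.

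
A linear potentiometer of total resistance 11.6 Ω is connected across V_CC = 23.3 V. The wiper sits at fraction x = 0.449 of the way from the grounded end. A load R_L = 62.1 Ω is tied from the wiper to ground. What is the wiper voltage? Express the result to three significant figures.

V_out ≈ 10.0 V

The pot divides into 6.392 Ω above the wiper and 5.208 Ω below.
R_L loads the lower segment: effective lower R = 4.805 Ω.
Then V_out = V_CC · 4.805/(6.392 + 4.805) = 10.00 V.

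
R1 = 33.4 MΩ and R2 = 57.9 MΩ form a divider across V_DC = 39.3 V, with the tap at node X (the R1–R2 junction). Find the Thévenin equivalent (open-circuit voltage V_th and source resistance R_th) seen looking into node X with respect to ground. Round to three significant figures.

V_th ≈ 24.9 V, R_th ≈ 21.2 MΩ

Open-circuit (no load on X): V_th = V_DC · R2/(R1 + R2) = 39.3 × 57.9/(33.40 + 57.9) = 24.92 V.
Looking into X with the source shorted: R_th = R1·R2/(R1+R2) = 33.40 × 57.9/91.30 = 21.18 MΩ.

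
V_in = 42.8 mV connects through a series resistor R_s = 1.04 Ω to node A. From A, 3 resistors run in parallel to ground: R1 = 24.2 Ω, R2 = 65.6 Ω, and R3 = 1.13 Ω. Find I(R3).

Parallel bank: R_p = 1/(1/24.2 + 1/65.6 + 1/1.13) = 1.062 Ω.
V_A by voltage divider: V_A = 42.8 × 1.062/(1.04 + 1.062) = 21.63 mV.
I(R3) = V_A / R3 = 21.63/1.13 = 19.14 mA.
(Check via current divider: I_total = 20.36 mA; share G_k/ΣG = 0.9399 → same result.)

I ≈ 19.1 mA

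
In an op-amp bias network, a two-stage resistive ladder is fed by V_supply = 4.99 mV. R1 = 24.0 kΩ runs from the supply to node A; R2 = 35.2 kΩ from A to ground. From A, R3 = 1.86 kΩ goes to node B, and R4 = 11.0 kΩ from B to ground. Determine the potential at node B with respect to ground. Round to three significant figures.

Node A sees R2 in parallel with the series input of stage 2, R3 + R4 = 12.86 kΩ.
Effective lower resistance at A: R2 ‖ 12.86 = 9.419 kΩ.
V_A = 4.99 × 9.419/(24.0 + 9.419) = 1.406 mV.
Then the unloaded second divider: V_B = V_A × R4/(R3+R4) = 1.406 × 0.8554 = 1.203 mV.

V_B ≈ 1.20 mV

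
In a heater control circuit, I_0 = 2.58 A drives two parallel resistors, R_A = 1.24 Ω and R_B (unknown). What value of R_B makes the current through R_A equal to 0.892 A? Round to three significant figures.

R_B ≈ 0.655 Ω

The fraction through R_A equals R_B/(R_A+R_B).
With f = 0.3457, R_B = R_A · f/(1−f) = 1.24 × 0.5284 = 0.6553 Ω.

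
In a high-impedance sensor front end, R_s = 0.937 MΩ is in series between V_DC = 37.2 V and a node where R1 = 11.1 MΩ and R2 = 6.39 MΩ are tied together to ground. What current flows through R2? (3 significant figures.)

Parallel bank: R_p = 1/(1/11.1 + 1/6.39) = 4.055 MΩ.
Node voltage V_A = V_DC · R_p/(R_s + R_p) = 37.2 × 0.8123 = 30.22 V.
I(R2) = V_A / R2 = 30.22/6.39 = 4.729 µA.
(Check via current divider: I_total = 7.451 µA; share G_k/ΣG = 0.6346 → same result.)

I ≈ 4.73 µA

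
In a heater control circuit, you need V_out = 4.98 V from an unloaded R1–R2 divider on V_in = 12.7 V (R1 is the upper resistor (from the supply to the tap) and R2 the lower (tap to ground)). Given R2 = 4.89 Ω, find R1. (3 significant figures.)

V_out/V_in = R2/(R1+R2) = 0.3921.
R1 = R2·(1/k − 1) = 4.89 × 1.550 = 7.580 Ω.

R1 ≈ 7.58 Ω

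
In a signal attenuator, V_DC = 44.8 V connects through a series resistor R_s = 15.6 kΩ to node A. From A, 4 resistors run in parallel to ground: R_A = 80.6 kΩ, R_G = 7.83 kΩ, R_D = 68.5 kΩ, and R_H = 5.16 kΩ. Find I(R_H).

Combine the parallel branches: R_p = (1/80.6 + 1/7.83 + 1/68.5 + 1/5.16)⁻¹ = 2.869 kΩ.
V_A = 44.8 × 2.869/18.47 = 6.960 V.
I(R_H) = V_A / R_H = 6.960/5.16 = 1.349 mA.

I ≈ 1.35 mA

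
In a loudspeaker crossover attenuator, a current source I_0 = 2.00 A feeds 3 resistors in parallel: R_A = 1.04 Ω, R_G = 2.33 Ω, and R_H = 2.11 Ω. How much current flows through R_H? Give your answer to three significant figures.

I ≈ 0.508 A

ΣG = 1/1.04 + 1/2.33 + 1/2.11 = 1.865.
Current divider: I(R_H) = I_0 · G_k/ΣG = 2.00 × (0.4739/1.865) = 2.00 × 0.2542 = 0.5083 A.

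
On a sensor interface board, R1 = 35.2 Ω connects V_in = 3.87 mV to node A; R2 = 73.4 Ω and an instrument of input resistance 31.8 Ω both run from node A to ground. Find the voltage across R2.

V_out ≈ 1.50 mV

The load sits in parallel with R2, giving an effective lower resistance R2' = R2·R_L/(R2+R_L) = 22.19 Ω.
Voltage divider with the loaded lower leg: V_out = 3.87 × 22.19/(35.2 + 22.19) = 3.87 × 0.3866 = 1.496 mV.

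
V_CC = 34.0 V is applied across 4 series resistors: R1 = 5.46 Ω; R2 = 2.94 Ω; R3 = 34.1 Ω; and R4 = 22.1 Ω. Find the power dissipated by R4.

Series current I = V_CC/ΣR = 34.0/64.60 = 0.5263 A.
V(R4) = I·R = 11.63 V; P = V·I = 11.63 × 0.5263 = 6.122 W.

P ≈ 6.12 W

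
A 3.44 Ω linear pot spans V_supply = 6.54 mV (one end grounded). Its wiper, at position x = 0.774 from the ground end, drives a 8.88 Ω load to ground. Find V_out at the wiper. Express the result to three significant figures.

V_out ≈ 4.74 mV

Lower segment x·R_p = 2.663 Ω; upper segment (1−x)·R_p = 0.7774 Ω.
Lower segment in parallel with the load: 2.663 ‖ 8.88 = 2.048 Ω.
Then V_out = V_supply · 2.048/(0.7774 + 2.048) = 4.741 mV.
(Unloaded: V_out = x·V_supply = 5.06 mV.)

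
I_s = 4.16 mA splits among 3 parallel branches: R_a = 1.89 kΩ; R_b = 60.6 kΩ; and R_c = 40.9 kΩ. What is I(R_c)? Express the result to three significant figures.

Conductances: ΣG = 1/1.89 + 1/60.6 + 1/40.9 = 0.5701 (1/kΩ).
Current divider: I(R_c) = I_s · G_k/ΣG = 4.16 × (0.02445/0.5701) = 4.16 × 0.04289 = 0.1784 mA.

I ≈ 0.178 mA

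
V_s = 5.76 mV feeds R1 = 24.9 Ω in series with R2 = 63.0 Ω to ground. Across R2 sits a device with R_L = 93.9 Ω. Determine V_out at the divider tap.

V_out ≈ 3.47 mV

R2 ‖ R_L = (63.0 × 93.9)/(63.0 + 93.9) = 37.70 Ω.
Now apply the divider: V_out = 5.76 × 0.6023 = 3.469 mV.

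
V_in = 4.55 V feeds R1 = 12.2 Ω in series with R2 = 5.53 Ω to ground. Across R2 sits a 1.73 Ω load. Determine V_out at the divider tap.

V_out ≈ 0.444 V

First combine the lower leg with the load: R2 ‖ R_L = 1.318 Ω.
Then V_out = V_in · R2'/(R1 + R2') = 4.55 × 1.318/13.52 = 0.4435 V.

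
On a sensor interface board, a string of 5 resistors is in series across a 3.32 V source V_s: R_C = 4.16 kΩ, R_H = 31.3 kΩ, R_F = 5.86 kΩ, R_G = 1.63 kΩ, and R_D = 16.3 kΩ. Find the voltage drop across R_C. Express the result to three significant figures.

V ≈ 0.233 V

Total series resistance ΣR = 4.16 + 31.3 + 5.86 + 1.63 + 16.3 = 59.25 kΩ.
V = V_s · R/ΣR = 3.32 × 0.07021 = 0.2331 V.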